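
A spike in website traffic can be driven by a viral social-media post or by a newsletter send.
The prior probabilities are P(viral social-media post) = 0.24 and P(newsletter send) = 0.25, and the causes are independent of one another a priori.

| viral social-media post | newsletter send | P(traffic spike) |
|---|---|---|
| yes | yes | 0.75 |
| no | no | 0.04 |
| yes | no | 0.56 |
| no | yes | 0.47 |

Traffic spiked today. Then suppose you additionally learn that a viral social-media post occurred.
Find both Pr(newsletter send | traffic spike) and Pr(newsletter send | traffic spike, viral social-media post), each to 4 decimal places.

By total probability over the 4 (viral social-media post, newsletter send) configurations:
  P(traffic spike) = 0.04×0.76×0.75 + 0.47×0.76×0.25 + 0.56×0.24×0.75 + 0.75×0.24×0.25
        = 0.022800 + 0.089300 + 0.100800 + 0.045000 = 0.257900
The terms with newsletter send present sum to 0.134300, so
  P(newsletter send | traffic spike) = 0.134300 / 0.257900 ≈ 0.5207

With the extra evidence:
P(traffic spike | viral social-media post) = 0.56·0.75 + 0.75·0.25 = 0.420000 + 0.187500 = 0.607500
The newsletter send-present share is 0.75·0.25 = 0.187500.
So P(newsletter send | traffic spike, viral social-media post) = 0.187500/0.607500 ≈ 0.3086.

Pr(newsletter send | traffic spike) ≈ 0.5207; Pr(newsletter send | traffic spike, viral social-media post) ≈ 0.3086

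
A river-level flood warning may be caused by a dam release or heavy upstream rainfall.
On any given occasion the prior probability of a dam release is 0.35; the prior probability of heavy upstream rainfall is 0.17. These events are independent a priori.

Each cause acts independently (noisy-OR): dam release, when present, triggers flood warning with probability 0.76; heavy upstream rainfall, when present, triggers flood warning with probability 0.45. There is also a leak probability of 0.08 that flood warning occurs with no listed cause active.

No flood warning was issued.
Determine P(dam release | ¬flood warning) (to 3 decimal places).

P(dam release | ¬flood warning) ≈ 0.114

Under noisy-OR, P(flood warning | causes) = 1 − (1−0.08)·∏(1−qᵢ) over the active causes.
By total probability over the 4 (dam release, heavy upstream rainfall) configurations:
  P(¬flood warning) = 0.92*0.65*0.83 + 0.506*0.65*0.17 + 0.2208*0.35*0.83 + 0.12144*0.35*0.17
        = 0.496340 + 0.055913 + 0.064142 + 0.007226 = 0.623621
Configurations with dam release contribute 0.071368, so
  P(dam release | ¬flood warning) = 0.071368 / 0.623621 ≈ 0.114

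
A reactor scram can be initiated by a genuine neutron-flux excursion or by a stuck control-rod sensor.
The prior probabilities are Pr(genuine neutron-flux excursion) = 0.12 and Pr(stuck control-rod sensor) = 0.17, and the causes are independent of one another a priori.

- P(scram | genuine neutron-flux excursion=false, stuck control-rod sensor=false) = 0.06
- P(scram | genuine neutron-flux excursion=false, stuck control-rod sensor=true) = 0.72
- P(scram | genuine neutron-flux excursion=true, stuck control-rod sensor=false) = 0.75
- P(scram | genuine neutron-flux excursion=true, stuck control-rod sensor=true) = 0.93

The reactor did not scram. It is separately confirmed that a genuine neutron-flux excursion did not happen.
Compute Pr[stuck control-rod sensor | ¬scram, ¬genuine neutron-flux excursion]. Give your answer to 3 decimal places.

Pr[stuck control-rod sensor | ¬scram, ¬genuine neutron-flux excursion] ≈ 0.058

By total probability over both values of stuck control-rod sensor:
  P(¬scram | ¬genuine neutron-flux excursion) = 0.94×0.83 + 0.28×0.17
        = 0.780200 + 0.047600 = 0.827800
Keeping only the stuck control-rod sensor-present terms gives 0.047600, so
  P(stuck control-rod sensor | ¬scram, ¬genuine neutron-flux excursion) = 0.047600 / 0.827800 ≈ 0.058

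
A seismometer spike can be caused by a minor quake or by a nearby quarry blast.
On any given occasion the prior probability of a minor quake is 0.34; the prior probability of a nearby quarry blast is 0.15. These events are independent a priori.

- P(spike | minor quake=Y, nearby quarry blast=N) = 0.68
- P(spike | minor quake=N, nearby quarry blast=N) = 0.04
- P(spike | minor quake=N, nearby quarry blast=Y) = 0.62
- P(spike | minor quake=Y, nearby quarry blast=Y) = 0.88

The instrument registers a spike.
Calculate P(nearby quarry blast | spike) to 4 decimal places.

Weight on nearby quarry blast=true, given the evidence: 0.061380 + 0.044880 = 0.106260
The normalizing constant is 0.04·0.66·0.85 + 0.62·0.66·0.15 + 0.68·0.34·0.85 + 0.88·0.34·0.15 = 0.325220
Posterior = 0.106260 / 0.325220 ≈ 0.3267

P(nearby quarry blast | spike) ≈ 0.3267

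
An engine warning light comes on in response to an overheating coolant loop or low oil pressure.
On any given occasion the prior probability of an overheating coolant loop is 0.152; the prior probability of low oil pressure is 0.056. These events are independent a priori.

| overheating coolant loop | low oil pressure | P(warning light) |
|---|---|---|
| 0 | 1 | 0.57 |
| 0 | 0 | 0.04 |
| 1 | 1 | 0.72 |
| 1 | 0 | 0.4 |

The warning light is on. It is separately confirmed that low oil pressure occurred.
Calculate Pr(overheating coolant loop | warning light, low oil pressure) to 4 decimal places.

For the numerator, keep only overheating coolant loop=true terms: 0.72·0.152 = 0.109440
Normalizer over all consistent configurations: 0.57·0.848 + 0.72·0.152 = 0.592800
P(overheating coolant loop | warning light, low oil pressure) = 0.109440/0.592800 ≈ 0.1846

Pr(overheating coolant loop | warning light, low oil pressure) ≈ 0.1846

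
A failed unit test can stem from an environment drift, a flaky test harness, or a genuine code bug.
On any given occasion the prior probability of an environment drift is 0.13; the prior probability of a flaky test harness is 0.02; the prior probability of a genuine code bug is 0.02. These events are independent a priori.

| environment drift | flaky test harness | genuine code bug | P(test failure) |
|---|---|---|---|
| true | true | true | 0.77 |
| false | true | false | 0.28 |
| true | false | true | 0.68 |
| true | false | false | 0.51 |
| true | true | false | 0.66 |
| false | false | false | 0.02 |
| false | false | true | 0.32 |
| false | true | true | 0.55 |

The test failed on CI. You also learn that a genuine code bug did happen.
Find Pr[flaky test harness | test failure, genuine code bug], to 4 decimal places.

Pr[flaky test harness | test failure, genuine code bug] ≈ 0.0312

Numerator (weight on configurations with flaky test harness): 0.009570 + 0.002002 = 0.011572
The normalizing constant is 0.32*0.87*0.98 + 0.55*0.87*0.02 + 0.68*0.13*0.98 + 0.77*0.13*0.02 = 0.371036
Posterior = 0.011572 / 0.371036 ≈ 0.0312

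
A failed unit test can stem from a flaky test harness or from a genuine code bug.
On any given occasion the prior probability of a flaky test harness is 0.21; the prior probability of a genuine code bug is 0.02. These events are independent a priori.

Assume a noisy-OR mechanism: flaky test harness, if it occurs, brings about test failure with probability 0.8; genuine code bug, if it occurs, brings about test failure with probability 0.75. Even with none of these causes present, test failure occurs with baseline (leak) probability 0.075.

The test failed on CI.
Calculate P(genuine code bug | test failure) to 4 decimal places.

P(genuine code bug | test failure) ≈ 0.0668

Under noisy-OR, P(test failure | causes) = 1 − (1−0.075)·∏(1−qᵢ) over the active causes.
Numerator (weight on configurations with genuine code bug): 0.012146 + 0.004006 = 0.016152
Normalizer over all consistent configurations: 0.075×0.79×0.98 + 0.76875×0.79×0.02 + 0.815×0.21×0.98 + 0.95375×0.21×0.02 = 0.241944
P(genuine code bug | test failure) = 0.016152/0.241944 ≈ 0.0668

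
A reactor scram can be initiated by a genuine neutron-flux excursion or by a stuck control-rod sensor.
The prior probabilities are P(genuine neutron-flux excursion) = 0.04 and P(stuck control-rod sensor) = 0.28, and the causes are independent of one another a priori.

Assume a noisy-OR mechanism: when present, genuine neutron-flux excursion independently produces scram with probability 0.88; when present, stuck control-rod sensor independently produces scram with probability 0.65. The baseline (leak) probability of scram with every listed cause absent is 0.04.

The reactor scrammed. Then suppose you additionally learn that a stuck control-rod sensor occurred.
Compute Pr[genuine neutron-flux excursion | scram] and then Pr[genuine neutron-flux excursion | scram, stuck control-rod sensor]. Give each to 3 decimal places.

Pr[genuine neutron-flux excursion | scram] ≈ 0.149; Pr[genuine neutron-flux excursion | scram, stuck control-rod sensor] ≈ 0.057

Under noisy-OR, P(scram | causes) = 1 − (1−0.04)·∏(1−qᵢ) over the active causes.
For the numerator, keep only genuine neutron-flux excursion=true terms: 0.025482 + 0.010748 = 0.036230
Denominator P(scram): 0.04*0.96*0.72 + 0.664*0.96*0.28 + 0.8848*0.04*0.72 + 0.95968*0.04*0.28 = 0.242361
P(genuine neutron-flux excursion | scram) = 0.036230/0.242361 ≈ 0.149

Now condition on the additional information:
P(scram | stuck control-rod sensor) = 0.664×0.96 + 0.95968×0.04 = 0.637440 + 0.038387 = 0.675827
The genuine neutron-flux excursion-present share is 0.95968×0.04 = 0.038387.
P(genuine neutron-flux excursion | scram, stuck control-rod sensor) = 0.038387 / 0.675827 ≈ 0.057
The drop from 0.149 to 0.057 is the explaining-away (discounting) effect.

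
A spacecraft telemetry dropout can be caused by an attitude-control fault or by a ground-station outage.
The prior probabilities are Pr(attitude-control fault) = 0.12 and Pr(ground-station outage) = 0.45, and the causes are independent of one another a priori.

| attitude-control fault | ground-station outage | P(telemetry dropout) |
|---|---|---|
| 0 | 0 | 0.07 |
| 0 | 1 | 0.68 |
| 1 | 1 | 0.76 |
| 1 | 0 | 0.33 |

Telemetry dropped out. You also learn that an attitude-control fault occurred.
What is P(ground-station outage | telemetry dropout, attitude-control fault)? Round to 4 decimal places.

Sum P(telemetry dropout|·) weighted by the priors over both values of ground-station outage:
  P(telemetry dropout | attitude-control fault) = 0.33*0.55 + 0.76*0.45
        = 0.181500 + 0.342000 = 0.523500
Configurations with ground-station outage contribute 0.342000, so
  P(ground-station outage | telemetry dropout, attitude-control fault) = 0.342000 / 0.523500 ≈ 0.6533

P(ground-station outage | telemetry dropout, attitude-control fault) ≈ 0.6533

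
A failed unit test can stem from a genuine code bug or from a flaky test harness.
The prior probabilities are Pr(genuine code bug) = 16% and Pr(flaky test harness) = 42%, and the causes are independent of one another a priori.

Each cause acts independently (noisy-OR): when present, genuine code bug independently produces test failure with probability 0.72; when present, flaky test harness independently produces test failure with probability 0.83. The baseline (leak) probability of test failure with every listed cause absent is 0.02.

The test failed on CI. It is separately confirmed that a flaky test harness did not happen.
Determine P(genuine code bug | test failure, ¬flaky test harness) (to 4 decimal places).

P(genuine code bug | test failure, ¬flaky test harness) ≈ 0.8736

Under noisy-OR, P(test failure | causes) = 1 − (1−0.02)·∏(1−qᵢ) over the active causes.
Numerator (weight on configurations with genuine code bug): 0.7256*0.16 = 0.116096
The normalizing constant is 0.02*0.84 + 0.7256*0.16 = 0.132896
Posterior = 0.116096 / 0.132896 ≈ 0.8736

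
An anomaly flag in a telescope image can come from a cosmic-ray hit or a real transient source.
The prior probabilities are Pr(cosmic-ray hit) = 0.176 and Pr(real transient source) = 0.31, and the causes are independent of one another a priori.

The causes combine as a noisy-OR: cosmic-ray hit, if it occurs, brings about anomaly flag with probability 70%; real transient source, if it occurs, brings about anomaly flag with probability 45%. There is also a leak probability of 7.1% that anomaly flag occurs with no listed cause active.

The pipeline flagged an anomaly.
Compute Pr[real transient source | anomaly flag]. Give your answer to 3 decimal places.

Under noisy-OR, P(anomaly flag | causes) = 1 − (1−0.071)·∏(1−qᵢ) over the active causes.
Numerator (weight on configurations with real transient source): 0.124923 + 0.046197 = 0.171120
Denominator P(anomaly flag): 0.071·0.824·0.69 + 0.48905·0.824·0.31 + 0.7213·0.176·0.69 + 0.846715·0.176·0.31 = 0.299083
P(real transient source | anomaly flag) = 0.171120/0.299083 ≈ 0.572

Pr[real transient source | anomaly flag] ≈ 0.572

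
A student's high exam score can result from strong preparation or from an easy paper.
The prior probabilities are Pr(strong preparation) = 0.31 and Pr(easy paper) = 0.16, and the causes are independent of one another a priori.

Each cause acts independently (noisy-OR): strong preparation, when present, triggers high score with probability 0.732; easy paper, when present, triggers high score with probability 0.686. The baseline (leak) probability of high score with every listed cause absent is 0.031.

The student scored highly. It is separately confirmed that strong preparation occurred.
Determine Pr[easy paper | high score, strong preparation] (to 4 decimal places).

Pr[easy paper | high score, strong preparation] ≈ 0.1911

Under noisy-OR, P(high score | causes) = 1 − (1−0.031)·∏(1−qᵢ) over the active causes.
By total probability over both values of easy paper:
  P(high score | strong preparation) = 0.740308×0.84 + 0.918457×0.16
        = 0.621859 + 0.146953 = 0.768812
The terms with easy paper present sum to 0.146953, so
  P(easy paper | high score, strong preparation) = 0.146953 / 0.768812 ≈ 0.1911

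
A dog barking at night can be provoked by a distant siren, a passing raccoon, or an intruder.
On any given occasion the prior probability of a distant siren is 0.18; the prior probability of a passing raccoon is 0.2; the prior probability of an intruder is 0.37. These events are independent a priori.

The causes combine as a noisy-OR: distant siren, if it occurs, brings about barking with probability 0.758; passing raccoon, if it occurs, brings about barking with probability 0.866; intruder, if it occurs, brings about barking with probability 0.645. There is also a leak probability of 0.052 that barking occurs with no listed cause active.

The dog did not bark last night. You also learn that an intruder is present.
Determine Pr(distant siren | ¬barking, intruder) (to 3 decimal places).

Under noisy-OR, P(barking | causes) = 1 − (1−0.052)·∏(1−qᵢ) over the active causes.
P(¬barking | intruder) = 0.33654×0.82×0.8 + 0.045096×0.82×0.2 + 0.081443×0.18×0.8 + 0.010913×0.18×0.2 = 0.220770 + 0.007396 + 0.011728 + 0.000393 = 0.240287
The distant siren-present share is 0.011728 + 0.000393 = 0.012121.
So P(distant siren | ¬barking, intruder) = 0.012121/0.240287 ≈ 0.050.

Pr(distant siren | ¬barking, intruder) ≈ 0.050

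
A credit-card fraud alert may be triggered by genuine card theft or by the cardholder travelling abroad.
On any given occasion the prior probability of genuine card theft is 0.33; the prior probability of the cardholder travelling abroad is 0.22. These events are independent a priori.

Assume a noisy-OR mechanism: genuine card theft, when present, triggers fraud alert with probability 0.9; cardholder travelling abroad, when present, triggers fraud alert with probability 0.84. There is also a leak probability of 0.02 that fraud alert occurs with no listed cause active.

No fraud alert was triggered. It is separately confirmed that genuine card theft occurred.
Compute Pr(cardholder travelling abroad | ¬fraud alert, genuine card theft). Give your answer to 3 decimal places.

Under noisy-OR, P(fraud alert | causes) = 1 − (1−0.02)·∏(1−qᵢ) over the active causes.
P(¬fraud alert | genuine card theft) = 0.098×0.78 + 0.01568×0.22 = 0.076440 + 0.003450 = 0.079890
The cardholder travelling abroad-present share is 0.01568×0.22 = 0.003450.
Hence the posterior is 0.003450/0.079890 ≈ 0.043.

Pr(cardholder travelling abroad | ¬fraud alert, genuine card theft) ≈ 0.043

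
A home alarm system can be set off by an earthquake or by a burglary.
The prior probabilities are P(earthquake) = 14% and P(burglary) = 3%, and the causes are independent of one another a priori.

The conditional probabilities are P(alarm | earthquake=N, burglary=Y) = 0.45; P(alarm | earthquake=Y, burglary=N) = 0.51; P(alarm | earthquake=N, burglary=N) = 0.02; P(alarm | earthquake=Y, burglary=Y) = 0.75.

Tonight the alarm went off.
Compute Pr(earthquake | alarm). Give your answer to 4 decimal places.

Numerator (weight on configurations with earthquake): 0.069258 + 0.003150 = 0.072408
Denominator P(alarm): 0.02·0.86·0.97 + 0.45·0.86·0.03 + 0.51·0.14·0.97 + 0.75·0.14·0.03 = 0.100702
P(earthquake | alarm) = 0.072408/0.100702 ≈ 0.7190

Pr(earthquake | alarm) ≈ 0.7190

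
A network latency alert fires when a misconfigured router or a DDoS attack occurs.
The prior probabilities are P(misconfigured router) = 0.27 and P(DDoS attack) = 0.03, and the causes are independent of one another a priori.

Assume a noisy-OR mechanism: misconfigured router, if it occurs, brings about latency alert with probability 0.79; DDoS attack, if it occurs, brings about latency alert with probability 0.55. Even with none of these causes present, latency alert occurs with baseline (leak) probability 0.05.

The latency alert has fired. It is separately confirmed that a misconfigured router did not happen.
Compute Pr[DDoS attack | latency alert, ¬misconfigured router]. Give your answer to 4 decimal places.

Pr[DDoS attack | latency alert, ¬misconfigured router] ≈ 0.2615

Under noisy-OR, P(latency alert | causes) = 1 − (1−0.05)·∏(1−qᵢ) over the active causes.
Sum P(latency alert|·) weighted by the priors over both values of DDoS attack:
  P(latency alert | ¬misconfigured router) = 0.05*0.97 + 0.5725*0.03
        = 0.048500 + 0.017175 = 0.065675
Configurations with DDoS attack contribute 0.017175, so
  P(DDoS attack | latency alert, ¬misconfigured router) = 0.017175 / 0.065675 ≈ 0.2615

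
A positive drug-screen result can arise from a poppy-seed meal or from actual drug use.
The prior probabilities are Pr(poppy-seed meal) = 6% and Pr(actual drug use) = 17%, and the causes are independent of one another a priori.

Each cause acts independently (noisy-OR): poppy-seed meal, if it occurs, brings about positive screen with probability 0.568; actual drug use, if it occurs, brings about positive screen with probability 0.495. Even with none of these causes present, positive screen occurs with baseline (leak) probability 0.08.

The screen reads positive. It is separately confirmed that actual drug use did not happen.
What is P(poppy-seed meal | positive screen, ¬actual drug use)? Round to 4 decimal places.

P(poppy-seed meal | positive screen, ¬actual drug use) ≈ 0.3247

Under noisy-OR, P(positive screen | causes) = 1 − (1−0.08)·∏(1−qᵢ) over the active causes.
Enumerate both values of poppy-seed meal and weight by the priors:
  P(positive screen | ¬actual drug use) = 0.08*0.94 + 0.60256*0.06
        = 0.075200 + 0.036154 = 0.111354
Configurations with poppy-seed meal contribute 0.036154, so
  P(poppy-seed meal | positive screen, ¬actual drug use) = 0.036154 / 0.111354 ≈ 0.3247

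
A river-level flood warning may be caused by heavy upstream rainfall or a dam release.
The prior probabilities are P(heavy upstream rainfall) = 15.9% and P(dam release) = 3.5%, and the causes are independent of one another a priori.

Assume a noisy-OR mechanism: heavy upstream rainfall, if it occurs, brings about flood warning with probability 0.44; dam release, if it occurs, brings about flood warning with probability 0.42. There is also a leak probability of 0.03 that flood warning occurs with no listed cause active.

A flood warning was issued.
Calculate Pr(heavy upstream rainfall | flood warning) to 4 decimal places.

Pr(heavy upstream rainfall | flood warning) ≈ 0.6650

Under noisy-OR, P(flood warning | causes) = 1 − (1−0.03)·∏(1−qᵢ) over the active causes.
P(flood warning) = 0.03*0.841*0.965 + 0.4374*0.841*0.035 + 0.4568*0.159*0.965 + 0.684944*0.159*0.035 = 0.024347 + 0.012875 + 0.070089 + 0.003812 = 0.111123
Of this, 0.073901 comes from 0.070089 + 0.003812 (the heavy upstream rainfall=true cases).
So P(heavy upstream rainfall | flood warning) = 0.073901/0.111123 ≈ 0.6650.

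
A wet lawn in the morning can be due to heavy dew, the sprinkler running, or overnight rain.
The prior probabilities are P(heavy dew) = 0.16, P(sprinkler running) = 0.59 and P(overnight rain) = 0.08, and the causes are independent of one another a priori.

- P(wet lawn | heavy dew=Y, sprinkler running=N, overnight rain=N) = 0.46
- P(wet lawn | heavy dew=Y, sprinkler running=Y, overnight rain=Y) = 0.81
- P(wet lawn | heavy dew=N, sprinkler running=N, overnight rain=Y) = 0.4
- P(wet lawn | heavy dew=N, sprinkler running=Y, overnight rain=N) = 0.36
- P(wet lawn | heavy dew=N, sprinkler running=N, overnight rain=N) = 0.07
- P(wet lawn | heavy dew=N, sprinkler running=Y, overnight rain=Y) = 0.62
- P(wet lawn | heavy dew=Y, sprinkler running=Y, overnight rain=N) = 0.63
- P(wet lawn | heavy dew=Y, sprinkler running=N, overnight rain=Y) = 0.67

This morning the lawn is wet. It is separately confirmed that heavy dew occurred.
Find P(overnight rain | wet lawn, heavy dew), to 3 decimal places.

P(overnight rain | wet lawn, heavy dew) ≈ 0.105

By total probability over the 4 (sprinkler running, overnight rain) configurations:
  P(wet lawn | heavy dew) = 0.46*0.41*0.92 + 0.67*0.41*0.08 + 0.63*0.59*0.92 + 0.81*0.59*0.08
        = 0.173512 + 0.021976 + 0.341964 + 0.038232 = 0.575684
The terms with overnight rain present sum to 0.060208, so
  P(overnight rain | wet lawn, heavy dew) = 0.060208 / 0.575684 ≈ 0.105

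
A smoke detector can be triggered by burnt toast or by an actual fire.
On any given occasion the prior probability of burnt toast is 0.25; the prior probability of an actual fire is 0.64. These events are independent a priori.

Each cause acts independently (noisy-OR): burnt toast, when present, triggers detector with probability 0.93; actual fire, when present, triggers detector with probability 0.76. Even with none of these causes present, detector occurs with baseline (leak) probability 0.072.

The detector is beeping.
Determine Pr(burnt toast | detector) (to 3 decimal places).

Pr(burnt toast | detector) ≈ 0.381

Under noisy-OR, P(detector | causes) = 1 − (1−0.072)·∏(1−qᵢ) over the active causes.
Sum P(detector|·) weighted by the priors over the 4 (burnt toast, actual fire) configurations:
  P(detector) = 0.072×0.75×0.36 + 0.77728×0.75×0.64 + 0.93504×0.25×0.36 + 0.98441×0.25×0.64
        = 0.019440 + 0.373094 + 0.084154 + 0.157506 = 0.634194
Configurations with burnt toast contribute 0.241660, so
  P(burnt toast | detector) = 0.241660 / 0.634194 ≈ 0.381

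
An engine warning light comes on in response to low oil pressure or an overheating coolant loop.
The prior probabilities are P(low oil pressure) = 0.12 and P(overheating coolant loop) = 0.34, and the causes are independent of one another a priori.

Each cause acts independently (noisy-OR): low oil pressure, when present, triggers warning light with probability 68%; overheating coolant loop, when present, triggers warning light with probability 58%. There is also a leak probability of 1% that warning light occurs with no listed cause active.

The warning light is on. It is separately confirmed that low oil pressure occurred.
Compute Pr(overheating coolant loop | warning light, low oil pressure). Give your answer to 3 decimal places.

Under noisy-OR, P(warning light | causes) = 1 − (1−0.01)·∏(1−qᵢ) over the active causes.
P(warning light | low oil pressure) = 0.6832·0.66 + 0.866944·0.34 = 0.450912 + 0.294761 = 0.745673
Restricting to configurations with overheating coolant loop present: 0.866944·0.34 = 0.294761.
So P(overheating coolant loop | warning light, low oil pressure) = 0.294761/0.745673 ≈ 0.395.

Pr(overheating coolant loop | warning light, low oil pressure) ≈ 0.395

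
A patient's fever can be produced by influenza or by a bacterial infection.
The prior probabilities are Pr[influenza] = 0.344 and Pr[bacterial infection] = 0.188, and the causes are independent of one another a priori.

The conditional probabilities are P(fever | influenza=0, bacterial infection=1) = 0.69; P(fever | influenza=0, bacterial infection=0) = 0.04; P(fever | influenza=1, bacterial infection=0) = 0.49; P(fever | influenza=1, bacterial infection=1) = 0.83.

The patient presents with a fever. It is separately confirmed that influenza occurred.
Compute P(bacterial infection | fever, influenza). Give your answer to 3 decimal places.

P(bacterial infection | fever, influenza) ≈ 0.282

P(fever | influenza) = 0.49·0.812 + 0.83·0.188 = 0.397880 + 0.156040 = 0.553920
The bacterial infection-present share is 0.83·0.188 = 0.156040.
P(bacterial infection | fever, influenza) = 0.156040 / 0.553920 ≈ 0.282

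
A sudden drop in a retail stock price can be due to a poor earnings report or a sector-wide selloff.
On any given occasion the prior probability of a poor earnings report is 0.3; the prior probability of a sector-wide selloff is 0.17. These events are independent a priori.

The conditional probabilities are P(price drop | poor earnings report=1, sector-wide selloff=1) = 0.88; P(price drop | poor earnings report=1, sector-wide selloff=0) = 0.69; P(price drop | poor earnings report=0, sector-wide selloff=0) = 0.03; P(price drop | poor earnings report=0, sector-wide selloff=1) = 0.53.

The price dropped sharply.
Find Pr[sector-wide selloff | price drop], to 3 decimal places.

Pr[sector-wide selloff | price drop] ≈ 0.363

P(price drop) = 0.03·0.7·0.83 + 0.53·0.7·0.17 + 0.69·0.3·0.83 + 0.88·0.3·0.17 = 0.017430 + 0.063070 + 0.171810 + 0.044880 = 0.297190
The sector-wide selloff-present share is 0.063070 + 0.044880 = 0.107950.
P(sector-wide selloff | price drop) = 0.107950 / 0.297190 ≈ 0.363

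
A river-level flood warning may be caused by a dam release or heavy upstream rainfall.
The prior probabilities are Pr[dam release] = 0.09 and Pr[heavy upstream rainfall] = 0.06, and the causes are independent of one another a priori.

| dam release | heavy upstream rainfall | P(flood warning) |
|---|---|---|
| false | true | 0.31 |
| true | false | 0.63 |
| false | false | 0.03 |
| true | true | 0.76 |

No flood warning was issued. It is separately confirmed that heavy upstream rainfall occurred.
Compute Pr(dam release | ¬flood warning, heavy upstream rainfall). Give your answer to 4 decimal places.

Weight on dam release=true, given the evidence: 0.24×0.09 = 0.021600
Normalizer over all consistent configurations: 0.69×0.91 + 0.24×0.09 = 0.649500
Posterior = 0.021600 / 0.649500 ≈ 0.0333

Pr(dam release | ¬flood warning, heavy upstream rainfall) ≈ 0.0333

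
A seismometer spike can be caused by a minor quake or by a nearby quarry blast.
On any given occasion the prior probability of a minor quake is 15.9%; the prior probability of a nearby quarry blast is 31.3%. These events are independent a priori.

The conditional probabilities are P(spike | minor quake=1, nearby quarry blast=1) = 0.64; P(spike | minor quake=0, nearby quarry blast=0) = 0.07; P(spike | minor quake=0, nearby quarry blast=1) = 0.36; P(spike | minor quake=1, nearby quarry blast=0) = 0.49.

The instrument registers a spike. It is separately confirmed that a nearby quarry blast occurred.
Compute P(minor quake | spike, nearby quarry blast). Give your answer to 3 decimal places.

P(spike | nearby quarry blast) = 0.36×0.841 + 0.64×0.159 = 0.302760 + 0.101760 = 0.404520
The minor quake-present share is 0.64×0.159 = 0.101760.
So P(minor quake | spike, nearby quarry blast) = 0.101760/0.404520 ≈ 0.252.

P(minor quake | spike, nearby quarry blast) ≈ 0.252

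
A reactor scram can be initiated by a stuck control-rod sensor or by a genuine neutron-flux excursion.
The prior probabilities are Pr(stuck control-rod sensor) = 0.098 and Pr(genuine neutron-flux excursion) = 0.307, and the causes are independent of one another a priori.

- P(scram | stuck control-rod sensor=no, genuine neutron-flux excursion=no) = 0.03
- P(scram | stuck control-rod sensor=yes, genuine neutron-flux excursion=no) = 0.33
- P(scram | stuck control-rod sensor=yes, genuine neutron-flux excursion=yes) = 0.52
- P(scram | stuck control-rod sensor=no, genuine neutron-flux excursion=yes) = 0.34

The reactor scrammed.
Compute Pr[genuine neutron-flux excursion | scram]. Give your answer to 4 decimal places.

Sum P(scram|·) weighted by the priors over the 4 (stuck control-rod sensor, genuine neutron-flux excursion) configurations:
  P(scram) = 0.03*0.902*0.693 + 0.34*0.902*0.307 + 0.33*0.098*0.693 + 0.52*0.098*0.307
        = 0.018753 + 0.094151 + 0.022412 + 0.015645 = 0.150961
Configurations with genuine neutron-flux excursion contribute 0.109796, so
  P(genuine neutron-flux excursion | scram) = 0.109796 / 0.150961 ≈ 0.7273

Pr[genuine neutron-flux excursion | scram] ≈ 0.7273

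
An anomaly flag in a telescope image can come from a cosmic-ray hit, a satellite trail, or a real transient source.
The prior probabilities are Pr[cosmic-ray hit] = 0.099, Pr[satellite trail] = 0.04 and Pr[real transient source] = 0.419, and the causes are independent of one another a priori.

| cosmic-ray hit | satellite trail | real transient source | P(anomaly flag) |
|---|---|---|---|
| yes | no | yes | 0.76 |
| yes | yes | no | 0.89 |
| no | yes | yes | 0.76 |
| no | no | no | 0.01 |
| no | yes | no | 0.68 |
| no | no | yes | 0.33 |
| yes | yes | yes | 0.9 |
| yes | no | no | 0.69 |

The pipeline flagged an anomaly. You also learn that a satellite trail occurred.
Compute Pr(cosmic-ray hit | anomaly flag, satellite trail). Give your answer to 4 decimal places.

P(anomaly flag | satellite trail) = 0.68×0.901×0.581 + 0.76×0.901×0.419 + 0.89×0.099×0.581 + 0.9×0.099×0.419 = 0.355967 + 0.286914 + 0.051192 + 0.037333 = 0.731406
Of this, 0.088525 comes from 0.051192 + 0.037333 (the cosmic-ray hit=true cases).
P(cosmic-ray hit | anomaly flag, satellite trail) = 0.088525 / 0.731406 ≈ 0.1210

Pr(cosmic-ray hit | anomaly flag, satellite trail) ≈ 0.1210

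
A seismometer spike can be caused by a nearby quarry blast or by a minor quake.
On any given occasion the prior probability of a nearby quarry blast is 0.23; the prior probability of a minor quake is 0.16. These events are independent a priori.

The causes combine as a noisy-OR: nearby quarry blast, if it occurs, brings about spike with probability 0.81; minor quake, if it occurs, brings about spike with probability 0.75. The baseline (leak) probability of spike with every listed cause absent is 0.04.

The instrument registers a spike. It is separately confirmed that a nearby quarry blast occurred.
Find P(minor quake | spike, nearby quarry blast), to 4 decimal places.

P(minor quake | spike, nearby quarry blast) ≈ 0.1819

Under noisy-OR, P(spike | causes) = 1 − (1−0.04)·∏(1−qᵢ) over the active causes.
P(spike | nearby quarry blast) = 0.8176*0.84 + 0.9544*0.16 = 0.686784 + 0.152704 = 0.839488
Of this, 0.152704 comes from 0.9544*0.16 (the minor quake=true cases).
Hence the posterior is 0.152704/0.839488 ≈ 0.1819.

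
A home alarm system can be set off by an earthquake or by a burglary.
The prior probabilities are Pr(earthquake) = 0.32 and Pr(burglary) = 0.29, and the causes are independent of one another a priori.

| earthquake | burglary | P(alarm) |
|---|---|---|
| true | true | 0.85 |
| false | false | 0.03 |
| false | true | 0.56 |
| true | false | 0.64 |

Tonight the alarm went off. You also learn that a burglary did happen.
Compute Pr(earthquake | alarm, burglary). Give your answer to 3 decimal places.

Enumerate both values of earthquake and weight by the priors:
  P(alarm | burglary) = 0.56×0.68 + 0.85×0.32
        = 0.380800 + 0.272000 = 0.652800
The terms with earthquake present sum to 0.272000, so
  P(earthquake | alarm, burglary) = 0.272000 / 0.652800 ≈ 0.417

Pr(earthquake | alarm, burglary) ≈ 0.417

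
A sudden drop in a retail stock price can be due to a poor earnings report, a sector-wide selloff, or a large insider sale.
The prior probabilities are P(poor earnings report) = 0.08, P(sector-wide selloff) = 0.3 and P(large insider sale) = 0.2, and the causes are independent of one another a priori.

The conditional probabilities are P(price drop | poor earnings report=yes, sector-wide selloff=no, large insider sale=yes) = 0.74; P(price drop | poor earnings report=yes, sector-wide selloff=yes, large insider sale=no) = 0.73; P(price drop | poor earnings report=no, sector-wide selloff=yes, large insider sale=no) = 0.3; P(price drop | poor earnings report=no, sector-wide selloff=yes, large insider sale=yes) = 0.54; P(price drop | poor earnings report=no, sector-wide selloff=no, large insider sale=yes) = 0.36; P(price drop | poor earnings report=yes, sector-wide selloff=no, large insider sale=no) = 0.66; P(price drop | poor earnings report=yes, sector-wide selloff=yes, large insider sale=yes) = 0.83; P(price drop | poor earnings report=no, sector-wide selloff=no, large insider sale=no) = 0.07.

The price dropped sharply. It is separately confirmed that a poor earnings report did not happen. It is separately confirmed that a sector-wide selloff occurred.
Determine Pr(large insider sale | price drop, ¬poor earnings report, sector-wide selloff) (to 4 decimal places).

Weight on large insider sale=true, given the evidence: 0.54·0.2 = 0.108000
Normalizer over all consistent configurations: 0.3·0.8 + 0.54·0.2 = 0.348000
P(large insider sale | price drop, ¬poor earnings report, sector-wide selloff) = 0.108000/0.348000 ≈ 0.3103

Pr(large insider sale | price drop, ¬poor earnings report, sector-wide selloff) ≈ 0.3103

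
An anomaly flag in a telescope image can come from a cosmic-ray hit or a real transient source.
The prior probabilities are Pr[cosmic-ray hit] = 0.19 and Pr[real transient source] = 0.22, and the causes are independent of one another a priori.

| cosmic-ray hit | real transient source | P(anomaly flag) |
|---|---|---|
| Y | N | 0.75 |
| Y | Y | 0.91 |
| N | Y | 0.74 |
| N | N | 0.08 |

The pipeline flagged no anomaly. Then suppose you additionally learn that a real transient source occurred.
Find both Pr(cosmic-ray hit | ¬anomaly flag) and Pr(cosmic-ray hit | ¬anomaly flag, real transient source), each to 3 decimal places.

Pr(cosmic-ray hit | ¬anomaly flag) ≈ 0.061; Pr(cosmic-ray hit | ¬anomaly flag, real transient source) ≈ 0.075

Weight on cosmic-ray hit=true, given the evidence: 0.037050 + 0.003762 = 0.040812
Denominator P(¬anomaly flag): 0.92·0.81·0.78 + 0.26·0.81·0.22 + 0.25·0.19·0.78 + 0.09·0.19·0.22 = 0.668400
Posterior = 0.040812 / 0.668400 ≈ 0.061

With the extra evidence:
Weight on cosmic-ray hit=true, given the evidence: 0.09×0.19 = 0.017100
Denominator P(¬anomaly flag | real transient source): 0.26×0.81 + 0.09×0.19 = 0.227700
P(cosmic-ray hit | ¬anomaly flag, real transient source) = 0.017100/0.227700 ≈ 0.075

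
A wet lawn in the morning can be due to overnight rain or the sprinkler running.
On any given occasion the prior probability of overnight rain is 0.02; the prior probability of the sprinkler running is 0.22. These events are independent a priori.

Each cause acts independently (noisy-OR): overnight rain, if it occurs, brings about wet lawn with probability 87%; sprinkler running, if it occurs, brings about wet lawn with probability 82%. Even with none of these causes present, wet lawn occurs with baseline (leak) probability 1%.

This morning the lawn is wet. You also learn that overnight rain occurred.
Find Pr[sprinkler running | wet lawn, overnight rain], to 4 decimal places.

Under noisy-OR, P(wet lawn | causes) = 1 − (1−0.01)·∏(1−qᵢ) over the active causes.
For the numerator, keep only sprinkler running=true terms: 0.976834×0.22 = 0.214903
The normalizing constant is 0.8713×0.78 + 0.976834×0.22 = 0.894517
P(sprinkler running | wet lawn, overnight rain) = 0.214903/0.894517 ≈ 0.2402

Pr[sprinkler running | wet lawn, overnight rain] ≈ 0.2402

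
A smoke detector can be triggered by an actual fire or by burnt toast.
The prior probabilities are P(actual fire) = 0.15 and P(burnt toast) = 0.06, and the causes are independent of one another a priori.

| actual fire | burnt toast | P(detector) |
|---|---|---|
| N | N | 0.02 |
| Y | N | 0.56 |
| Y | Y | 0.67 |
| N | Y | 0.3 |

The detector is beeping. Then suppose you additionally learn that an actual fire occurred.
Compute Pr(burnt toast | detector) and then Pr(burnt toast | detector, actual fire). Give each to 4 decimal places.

Pr(burnt toast | detector) ≈ 0.1835; Pr(burnt toast | detector, actual fire) ≈ 0.0709

For the numerator, keep only burnt toast=true terms: 0.015300 + 0.006030 = 0.021330
Normalizer over all consistent configurations: 0.02×0.85×0.94 + 0.3×0.85×0.06 + 0.56×0.15×0.94 + 0.67×0.15×0.06 = 0.116270
P(burnt toast | detector) = 0.021330/0.116270 ≈ 0.1835

Now condition on the additional information:
Enumerate both values of burnt toast and weight by the priors:
  P(detector | actual fire) = 0.56·0.94 + 0.67·0.06
        = 0.526400 + 0.040200 = 0.566600
Configurations with burnt toast contribute 0.040200, so
  P(burnt toast | detector, actual fire) = 0.040200 / 0.566600 ≈ 0.0709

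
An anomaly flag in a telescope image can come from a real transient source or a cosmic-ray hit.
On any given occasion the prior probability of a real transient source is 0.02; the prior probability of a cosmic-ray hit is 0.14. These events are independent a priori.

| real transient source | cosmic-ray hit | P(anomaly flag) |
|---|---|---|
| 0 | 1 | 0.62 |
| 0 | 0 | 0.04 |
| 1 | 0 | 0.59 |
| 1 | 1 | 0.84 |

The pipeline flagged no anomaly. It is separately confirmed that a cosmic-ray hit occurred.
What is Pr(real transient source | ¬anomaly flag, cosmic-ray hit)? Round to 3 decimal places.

P(¬anomaly flag | cosmic-ray hit) = 0.38*0.98 + 0.16*0.02 = 0.372400 + 0.003200 = 0.375600
Restricting to configurations with real transient source present: 0.16*0.02 = 0.003200.
So P(real transient source | ¬anomaly flag, cosmic-ray hit) = 0.003200/0.375600 ≈ 0.009.

Pr(real transient source | ¬anomaly flag, cosmic-ray hit) ≈ 0.009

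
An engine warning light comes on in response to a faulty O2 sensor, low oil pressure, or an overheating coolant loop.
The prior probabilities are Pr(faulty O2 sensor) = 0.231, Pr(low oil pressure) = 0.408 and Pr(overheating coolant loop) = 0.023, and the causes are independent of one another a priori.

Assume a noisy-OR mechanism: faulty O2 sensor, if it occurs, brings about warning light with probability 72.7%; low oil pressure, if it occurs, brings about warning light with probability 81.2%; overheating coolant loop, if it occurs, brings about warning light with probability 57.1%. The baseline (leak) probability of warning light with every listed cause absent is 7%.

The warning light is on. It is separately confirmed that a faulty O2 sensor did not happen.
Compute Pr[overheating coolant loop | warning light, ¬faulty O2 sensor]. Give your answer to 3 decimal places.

Pr[overheating coolant loop | warning light, ¬faulty O2 sensor] ≈ 0.044

Under noisy-OR, P(warning light | causes) = 1 − (1−0.07)·∏(1−qᵢ) over the active causes.
For the numerator, keep only overheating coolant loop=true terms: 0.008184 + 0.008680 = 0.016864
The normalizing constant is 0.07*0.592*0.977 + 0.60103*0.592*0.023 + 0.82516*0.408*0.977 + 0.924994*0.408*0.023 = 0.386273
P(overheating coolant loop | warning light, ¬faulty O2 sensor) = 0.016864/0.386273 ≈ 0.044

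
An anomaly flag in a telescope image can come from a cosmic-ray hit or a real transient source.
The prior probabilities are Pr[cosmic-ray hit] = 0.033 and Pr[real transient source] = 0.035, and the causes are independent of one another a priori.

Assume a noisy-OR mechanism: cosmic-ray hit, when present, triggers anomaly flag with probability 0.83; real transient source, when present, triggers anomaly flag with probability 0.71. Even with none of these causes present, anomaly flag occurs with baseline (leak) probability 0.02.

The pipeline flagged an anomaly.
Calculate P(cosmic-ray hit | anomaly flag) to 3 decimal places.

P(cosmic-ray hit | anomaly flag) ≈ 0.392

Under noisy-OR, P(anomaly flag | causes) = 1 − (1−0.02)·∏(1−qᵢ) over the active causes.
P(anomaly flag) = 0.02×0.967×0.965 + 0.7158×0.967×0.035 + 0.8334×0.033×0.965 + 0.951686×0.033×0.035 = 0.018663 + 0.024226 + 0.026540 + 0.001099 = 0.070528
The cosmic-ray hit-present share is 0.026540 + 0.001099 = 0.027639.
Hence the posterior is 0.027639/0.070528 ≈ 0.392.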